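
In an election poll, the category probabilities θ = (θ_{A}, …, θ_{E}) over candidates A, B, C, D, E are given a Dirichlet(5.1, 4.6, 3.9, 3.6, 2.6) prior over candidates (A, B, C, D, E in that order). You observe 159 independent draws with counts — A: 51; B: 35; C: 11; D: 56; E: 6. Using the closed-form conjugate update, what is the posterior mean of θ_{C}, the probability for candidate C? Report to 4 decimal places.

The Dirichlet prior is conjugate to the Multinomial likelihood: each posterior αⱼ = prior αⱼ + observed count nⱼ.
Posterior concentration: (56.1, 39.6, 14.9, 59.6, 8.6), total = 178.8.
E[θ_{C}|data] = α_{C}/Σα = 14.9/178.8 = 0.0833.

0.0833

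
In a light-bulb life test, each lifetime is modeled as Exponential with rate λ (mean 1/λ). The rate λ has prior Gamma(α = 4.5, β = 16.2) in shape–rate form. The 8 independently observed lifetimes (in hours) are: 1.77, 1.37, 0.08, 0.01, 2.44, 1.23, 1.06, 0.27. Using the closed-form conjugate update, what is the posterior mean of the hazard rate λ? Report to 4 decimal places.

With a Gamma(shape α, rate β) prior on the exponential rate λ, the posterior after n observations with total T = Σxᵢ is Gamma(α+n, β+T).
Sum of observations T = 8.23 hours; n = 8.
Posterior: Gamma(4.5+8, 16.2+8.23) = Gamma(12.5, 24.43).
Posterior mean of λ = α/β = 12.5/24.43 = 0.5117.

0.5117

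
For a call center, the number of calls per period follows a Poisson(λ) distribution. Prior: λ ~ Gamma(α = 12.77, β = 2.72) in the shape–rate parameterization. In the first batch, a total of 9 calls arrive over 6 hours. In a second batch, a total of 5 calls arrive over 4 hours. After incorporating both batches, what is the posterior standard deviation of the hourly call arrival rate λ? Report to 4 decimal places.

0.4068

With a Gamma(shape α, rate β) prior, the Poisson likelihood is conjugate: the posterior is Gamma(α + ΣXᵢ, β + n).
After batch 1: Gamma(α+S, β+n) = Gamma(12.77+9, 2.72+6) = Gamma(21.77, 8.72).
After batch 2: Gamma(α+S, β+n) = Gamma(21.77+5, 8.72+4) = Gamma(26.77, 12.72).
SD = √α/β = √26.77/12.72 = 0.4068.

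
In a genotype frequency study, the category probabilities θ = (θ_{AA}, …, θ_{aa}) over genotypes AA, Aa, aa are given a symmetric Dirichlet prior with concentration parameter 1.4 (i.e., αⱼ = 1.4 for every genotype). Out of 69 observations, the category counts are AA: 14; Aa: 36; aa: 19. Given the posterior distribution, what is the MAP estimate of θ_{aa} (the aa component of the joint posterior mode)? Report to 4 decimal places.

The Dirichlet prior is conjugate to the Multinomial likelihood: each posterior αⱼ = prior αⱼ + observed count nⱼ.
Posterior concentration: (15.4, 37.4, 20.4), total = 73.2.
Joint mode component: (α_{aa}−1)/(Σα−K) = 19.4/70.2 = 0.2764.

0.2764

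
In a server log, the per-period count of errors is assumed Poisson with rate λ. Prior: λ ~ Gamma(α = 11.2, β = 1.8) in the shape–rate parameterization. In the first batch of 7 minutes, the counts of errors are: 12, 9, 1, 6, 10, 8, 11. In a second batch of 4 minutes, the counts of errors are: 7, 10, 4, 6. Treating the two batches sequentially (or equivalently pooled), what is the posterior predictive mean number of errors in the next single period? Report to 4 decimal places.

With a Gamma(shape α, rate β) prior, the Poisson likelihood is conjugate: the posterior is Gamma(α + ΣXᵢ, β + n).
Batch 1: sum of counts S = 57 over n = 7 minutes.
After batch 1: Gamma(α+S, β+n) = Gamma(11.2+57, 1.8+7) = Gamma(68.2, 8.8).
Batch 2: sum of counts S = 27 over n = 4 minutes.
After batch 2: Gamma(α+S, β+n) = Gamma(68.2+27, 8.8+4) = Gamma(95.2, 12.8).
The predictive distribution for one future period is NegBinom with mean α/β = 7.4375.

7.4375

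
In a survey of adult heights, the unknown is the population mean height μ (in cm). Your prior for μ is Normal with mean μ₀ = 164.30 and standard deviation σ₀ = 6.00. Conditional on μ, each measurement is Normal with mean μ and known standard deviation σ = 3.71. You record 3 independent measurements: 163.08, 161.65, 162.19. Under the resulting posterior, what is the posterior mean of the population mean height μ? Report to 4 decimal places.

162.5320

For Normal data with known variance σ², a Normal(μ₀, σ₀²) prior on μ is conjugate. Posterior precision = 1/σ₀² + n/σ²; posterior mean is the precision-weighted average of μ₀ and x̄.
Σxᵢ = 163.08 + 161.65 + 162.19 = 486.92, so n·x̄ = 486.92.
σ₀² = 6.00² = 36, σ² = 3.71² = 13.7641; σ² + n·σ₀² = 13.7641 + 3·36 = 121.7641.
Posterior mean = (μ₀/σ₀² + n·x̄/σ²)/(1/σ₀² + n/σ²) = (σ²·μ₀ + σ₀²·n·x̄)/(σ² + n·σ₀²) = (13.7641·164.30 + 36·486.92)/121.7641 = 19790.56163/121.7641 = 162.5320.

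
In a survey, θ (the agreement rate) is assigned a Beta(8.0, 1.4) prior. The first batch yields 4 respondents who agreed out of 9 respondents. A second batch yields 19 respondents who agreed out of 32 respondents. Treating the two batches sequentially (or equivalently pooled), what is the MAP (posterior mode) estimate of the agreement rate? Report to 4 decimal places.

The Beta prior is conjugate to a Binomial/Bernoulli likelihood; the update adds successes to α and failures to β.
After batch 1: Beta(8.0+4, 1.4+5) = Beta(12.0, 6.4).
After batch 2: Beta(12.0+19, 6.4+13) = Beta(31.0, 19.4).
Mode of Beta(a,b) for a,b>1 is (a−1)/(a+b−2) = 30.0/48.4 = 0.6198.

0.6198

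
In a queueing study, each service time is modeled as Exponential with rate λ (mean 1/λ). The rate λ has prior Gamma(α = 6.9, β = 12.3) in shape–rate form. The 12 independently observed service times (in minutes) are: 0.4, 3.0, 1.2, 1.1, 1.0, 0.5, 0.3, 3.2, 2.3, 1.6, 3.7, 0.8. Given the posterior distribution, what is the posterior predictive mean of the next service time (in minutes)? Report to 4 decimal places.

1.7542

With a Gamma(shape α, rate β) prior on the exponential rate λ, the posterior after n observations with total T = Σxᵢ is Gamma(α+n, β+T).
Sum of observations T = 19.1 minutes; n = 12.
Posterior: Gamma(6.9+12, 12.3+19.1) = Gamma(18.9, 31.4).
The predictive distribution for the next observation is Lomax; its mean is β/(α−1) = 31.4/17.9 = 1.7542.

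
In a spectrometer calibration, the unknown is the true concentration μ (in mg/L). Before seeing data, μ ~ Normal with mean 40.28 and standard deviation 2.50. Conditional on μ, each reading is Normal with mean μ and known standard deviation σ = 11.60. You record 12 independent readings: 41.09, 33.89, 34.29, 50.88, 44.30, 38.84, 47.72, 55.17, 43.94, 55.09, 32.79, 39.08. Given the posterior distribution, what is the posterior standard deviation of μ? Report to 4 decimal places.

2.0033

For Normal data with known variance σ², a Normal(μ₀, σ₀²) prior on μ is conjugate. Posterior precision = 1/σ₀² + n/σ²; posterior mean is the precision-weighted average of μ₀ and x̄.
σ₀² = 2.50² = 6.25, σ² = 11.60² = 134.56; σ² + n·σ₀² = 134.56 + 12·6.25 = 209.56.
Posterior precision = 1/σ₀² + n/σ² = 1/6.25 + 12/134.56 = (σ² + n·σ₀²)/(σ₀²σ²) = 209.56/(6.25·134.56); posterior variance σₙ² = σ₀²σ²/(σ² + n·σ₀²) = 6.25·134.56/209.56 = 4.013170.
Posterior SD = √σₙ² = √(6.25·134.56/209.56) = 2.0033.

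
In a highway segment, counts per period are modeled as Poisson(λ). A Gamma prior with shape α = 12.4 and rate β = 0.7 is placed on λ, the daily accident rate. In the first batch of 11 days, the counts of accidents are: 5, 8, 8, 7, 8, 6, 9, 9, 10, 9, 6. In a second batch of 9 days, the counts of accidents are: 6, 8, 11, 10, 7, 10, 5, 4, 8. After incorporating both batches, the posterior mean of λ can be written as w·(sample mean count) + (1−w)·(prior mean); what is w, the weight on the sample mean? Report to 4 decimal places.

0.9662

With a Gamma(shape α, rate β) prior, the Poisson likelihood is conjugate: the posterior is Gamma(α + ΣXᵢ, β + n).
Total number of days: n = 11 + 9 = 20.
Posterior mean = (α₀+S)/(β₀+n) = [n/(β₀+n)]·(S/n) + [β₀/(β₀+n)]·(α₀/β₀), so only n and β₀ enter the weight.
Weight on data w = n/(β₀+n) = 20/(0.7+20) = 20/20.7 = 0.9662.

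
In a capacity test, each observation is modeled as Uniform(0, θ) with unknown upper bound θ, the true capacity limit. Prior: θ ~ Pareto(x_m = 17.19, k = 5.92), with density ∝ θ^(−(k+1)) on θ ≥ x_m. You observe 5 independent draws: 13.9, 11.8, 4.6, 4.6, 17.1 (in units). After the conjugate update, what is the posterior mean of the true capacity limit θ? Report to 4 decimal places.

18.9229

A Pareto(scale x_m, shape k) prior on the upper bound θ of Uniform(0, θ) is conjugate: posterior is Pareto(max(x_m, max xᵢ), k + n).
Sample maximum = 17.1; prior scale x_m = 17.19 → posterior scale = max = 17.19.
Posterior shape = 5.92 + 5 = 10.92.
E[θ|data] = k·x_m/(k−1) = 10.92·17.19/9.92 = 18.9229.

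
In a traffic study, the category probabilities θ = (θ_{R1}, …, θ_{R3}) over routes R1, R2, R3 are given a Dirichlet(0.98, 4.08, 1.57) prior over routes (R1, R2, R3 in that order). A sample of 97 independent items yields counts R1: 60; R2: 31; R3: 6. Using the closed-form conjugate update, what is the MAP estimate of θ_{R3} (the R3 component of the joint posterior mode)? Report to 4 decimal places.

0.0653

The Dirichlet prior is conjugate to the Multinomial likelihood: each posterior αⱼ = prior αⱼ + observed count nⱼ.
Posterior concentration: (60.98, 35.08, 7.57), total = 103.63.
Joint mode component: (α_{R3}−1)/(Σα−K) = 6.57/100.63 = 0.0653.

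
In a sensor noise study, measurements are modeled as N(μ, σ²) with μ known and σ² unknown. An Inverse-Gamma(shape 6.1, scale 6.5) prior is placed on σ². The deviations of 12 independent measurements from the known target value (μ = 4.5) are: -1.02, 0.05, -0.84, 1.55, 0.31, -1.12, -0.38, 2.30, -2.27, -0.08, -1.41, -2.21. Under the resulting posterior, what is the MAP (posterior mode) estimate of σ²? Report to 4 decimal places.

With known mean μ and an Inverse-Gamma(α, β) prior on σ², the Normal likelihood is conjugate: posterior is Inv-Gamma(α + n/2, β + Σ(xᵢ−μ)²/2).
Σ(xᵢ−μ)² = (-1.02)² + (0.05)² + (-0.84)² + (1.55)² + (0.31)² + (-1.12)² + (-0.38)² + (2.30)² + (-2.27)² + (-0.08)² + (-1.41)² + (-2.21)² = 22.9674.
Posterior: Inv-Gamma(6.1 + 12/2, 6.5 + 22.9674/2) = Inv-Gamma(12.10, 17.98370).
Mode = β/(α+1) = 17.98370/13.10 = 1.3728.

1.3728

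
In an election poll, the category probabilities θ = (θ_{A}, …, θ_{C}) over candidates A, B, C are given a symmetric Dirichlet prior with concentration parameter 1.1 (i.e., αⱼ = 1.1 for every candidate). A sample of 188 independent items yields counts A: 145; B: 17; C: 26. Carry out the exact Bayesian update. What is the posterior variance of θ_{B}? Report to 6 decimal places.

0.000445

The Dirichlet prior is conjugate to the Multinomial likelihood: each posterior αⱼ = prior αⱼ + observed count nⱼ.
Posterior concentration: (146.1, 18.1, 27.1), total = 191.3.
Var[θ_j] = α_j(Σα−α_j)/((Σα)²(Σα+1)) = 18.1·173.2/(191.3²·192.3) = 0.000445.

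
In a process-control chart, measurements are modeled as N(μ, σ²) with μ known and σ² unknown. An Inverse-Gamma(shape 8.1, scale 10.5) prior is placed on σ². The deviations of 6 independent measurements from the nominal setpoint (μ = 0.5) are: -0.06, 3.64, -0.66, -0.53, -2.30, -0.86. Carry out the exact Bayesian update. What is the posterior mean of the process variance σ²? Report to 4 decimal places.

With known mean μ and an Inverse-Gamma(α, β) prior on σ², the Normal likelihood is conjugate: posterior is Inv-Gamma(α + n/2, β + Σ(xᵢ−μ)²/2).
Σ(xᵢ−μ)² = (-0.06)² + (3.64)² + (-0.66)² + (-0.53)² + (-2.30)² + (-0.86)² = 19.9993.
Posterior: Inv-Gamma(8.1 + 6/2, 10.5 + 19.9993/2) = Inv-Gamma(11.10, 20.49965).
E[σ²|data] = β/(α−1) = 20.49965/10.10 = 2.0297.

2.0297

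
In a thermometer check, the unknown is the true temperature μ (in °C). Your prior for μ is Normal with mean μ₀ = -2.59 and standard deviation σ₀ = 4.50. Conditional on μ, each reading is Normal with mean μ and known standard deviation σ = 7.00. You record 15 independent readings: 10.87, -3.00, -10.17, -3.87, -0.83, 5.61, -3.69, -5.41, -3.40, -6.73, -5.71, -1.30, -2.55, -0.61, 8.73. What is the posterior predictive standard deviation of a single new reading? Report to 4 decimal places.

For Normal data with known variance σ², a Normal(μ₀, σ₀²) prior on μ is conjugate. Posterior precision = 1/σ₀² + n/σ²; posterior mean is the precision-weighted average of μ₀ and x̄.
σ₀² = 4.50² = 20.25, σ² = 7.00² = 49; σ² + n·σ₀² = 49 + 15·20.25 = 352.75.
Posterior precision = 1/σ₀² + n/σ² = 1/20.25 + 15/49 = (σ² + n·σ₀²)/(σ₀²σ²) = 352.75/(20.25·49); posterior variance σₙ² = σ₀²σ²/(σ² + n·σ₀²) = 20.25·49/352.75 = 2.812899.
Predictive variance for one new observation = σₙ² + σ² = 20.25·49/352.75 + 49 = σ²·(σ₀² + 352.75)/352.75 = 49·373/352.75 = 51.812899; SD = √(49·373/352.75) = 7.1981.

7.1981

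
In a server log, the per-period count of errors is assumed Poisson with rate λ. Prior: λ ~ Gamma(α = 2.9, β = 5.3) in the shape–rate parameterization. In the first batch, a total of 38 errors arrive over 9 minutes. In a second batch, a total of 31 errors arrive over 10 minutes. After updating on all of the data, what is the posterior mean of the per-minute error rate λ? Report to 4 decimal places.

2.9588

With a Gamma(shape α, rate β) prior, the Poisson likelihood is conjugate: the posterior is Gamma(α + ΣXᵢ, β + n).
After batch 1: Gamma(α+S, β+n) = Gamma(2.9+38, 5.3+9) = Gamma(40.9, 14.3).
After batch 2: Gamma(α+S, β+n) = Gamma(40.9+31, 14.3+10) = Gamma(71.9, 24.3).
Posterior mean = α/β = 71.9/24.3 = 2.9588.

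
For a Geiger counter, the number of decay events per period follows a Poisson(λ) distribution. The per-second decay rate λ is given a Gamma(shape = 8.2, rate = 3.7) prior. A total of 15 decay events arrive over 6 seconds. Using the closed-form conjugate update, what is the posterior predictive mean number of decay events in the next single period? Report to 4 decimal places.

With a Gamma(shape α, rate β) prior, the Poisson likelihood is conjugate: the posterior is Gamma(α + ΣXᵢ, β + n).
Posterior: Gamma(α+S, β+n) = Gamma(8.2+15, 3.7+6) = Gamma(23.2, 9.7).
The predictive distribution for one future period is NegBinom with mean α/β = 2.3918.

2.3918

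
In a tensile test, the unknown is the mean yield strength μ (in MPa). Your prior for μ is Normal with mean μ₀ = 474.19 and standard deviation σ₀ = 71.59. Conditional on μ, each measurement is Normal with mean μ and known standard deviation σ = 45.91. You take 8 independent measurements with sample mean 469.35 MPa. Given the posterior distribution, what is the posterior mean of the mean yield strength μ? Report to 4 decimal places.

469.5866

For Normal data with known variance σ², a Normal(μ₀, σ₀²) prior on μ is conjugate. Posterior precision = 1/σ₀² + n/σ²; posterior mean is the precision-weighted average of μ₀ and x̄.
n·x̄ = 8·469.35 = 3754.8.
σ₀² = 71.59² = 5125.1281, σ² = 45.91² = 2107.7281; σ² + n·σ₀² = 2107.7281 + 8·5125.1281 = 43108.7529.
Posterior mean = (μ₀/σ₀² + n·x̄/σ²)/(1/σ₀² + n/σ²) = (σ²·μ₀ + σ₀²·n·x̄)/(σ² + n·σ₀²) = (2107.7281·474.19 + 5125.1281·3754.8)/43108.7529 = 20243294.577619/43108.7529 = 469.5866.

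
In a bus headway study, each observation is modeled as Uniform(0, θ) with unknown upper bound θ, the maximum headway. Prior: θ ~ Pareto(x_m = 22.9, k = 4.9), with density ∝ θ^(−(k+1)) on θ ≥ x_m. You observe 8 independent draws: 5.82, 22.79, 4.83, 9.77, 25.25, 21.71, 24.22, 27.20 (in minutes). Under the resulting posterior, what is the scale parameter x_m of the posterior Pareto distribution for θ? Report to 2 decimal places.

A Pareto(scale x_m, shape k) prior on the upper bound θ of Uniform(0, θ) is conjugate: posterior is Pareto(max(x_m, max xᵢ), k + n).
Sample maximum = 27.20; prior scale x_m = 22.9 → posterior scale = max = 27.20.
Posterior shape = 4.9 + 8 = 12.9.
Posterior scale x_m = 27.20.

27.20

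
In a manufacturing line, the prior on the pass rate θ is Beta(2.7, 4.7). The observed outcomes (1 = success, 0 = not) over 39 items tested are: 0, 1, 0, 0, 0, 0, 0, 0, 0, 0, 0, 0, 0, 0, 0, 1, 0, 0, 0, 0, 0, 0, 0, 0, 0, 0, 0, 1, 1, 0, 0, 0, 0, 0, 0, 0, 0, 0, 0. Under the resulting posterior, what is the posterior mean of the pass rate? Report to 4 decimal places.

The Beta prior is conjugate to a Binomial/Bernoulli likelihood; the update adds successes to α and failures to β.
Posterior: Beta(α+k, β+n−k) = Beta(2.7+4, 4.7+35) = Beta(6.7, 39.7).
Posterior mean = α/(α+β) = 6.7/46.4 = 0.1444.

0.1444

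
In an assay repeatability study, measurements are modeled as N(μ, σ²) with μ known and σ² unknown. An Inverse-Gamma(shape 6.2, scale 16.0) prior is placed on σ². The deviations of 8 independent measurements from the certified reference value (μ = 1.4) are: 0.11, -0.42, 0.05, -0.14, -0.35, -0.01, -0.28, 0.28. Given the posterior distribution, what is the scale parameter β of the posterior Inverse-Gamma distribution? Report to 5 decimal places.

With known mean μ and an Inverse-Gamma(α, β) prior on σ², the Normal likelihood is conjugate: posterior is Inv-Gamma(α + n/2, β + Σ(xᵢ−μ)²/2).
Σ(xᵢ−μ)² = (0.11)² + (-0.42)² + (0.05)² + (-0.14)² + (-0.35)² + (-0.01)² + (-0.28)² + (0.28)² = 0.4900.
Posterior: Inv-Gamma(6.2 + 8/2, 16.0 + 0.4900/2) = Inv-Gamma(10.20, 16.24500).
Posterior β = 16.24500.

16.24500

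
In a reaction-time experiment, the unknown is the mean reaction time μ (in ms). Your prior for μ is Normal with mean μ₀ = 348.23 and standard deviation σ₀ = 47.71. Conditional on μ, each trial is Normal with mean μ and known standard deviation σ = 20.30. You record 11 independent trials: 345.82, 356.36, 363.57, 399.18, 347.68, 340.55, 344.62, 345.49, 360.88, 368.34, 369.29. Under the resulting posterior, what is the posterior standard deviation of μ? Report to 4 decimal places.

For Normal data with known variance σ², a Normal(μ₀, σ₀²) prior on μ is conjugate. Posterior precision = 1/σ₀² + n/σ²; posterior mean is the precision-weighted average of μ₀ and x̄.
σ₀² = 47.71² = 2276.2441, σ² = 20.30² = 412.09; σ² + n·σ₀² = 412.09 + 11·2276.2441 = 25450.7751.
Posterior precision = 1/σ₀² + n/σ² = 1/2276.2441 + 11/412.09 = (σ² + n·σ₀²)/(σ₀²σ²) = 25450.7751/(2276.2441·412.09); posterior variance σₙ² = σ₀²σ²/(σ² + n·σ₀²) = 2276.2441·412.09/25450.7751 = 36.856144.
Posterior SD = √σₙ² = √(2276.2441·412.09/25450.7751) = 6.0709.

6.0709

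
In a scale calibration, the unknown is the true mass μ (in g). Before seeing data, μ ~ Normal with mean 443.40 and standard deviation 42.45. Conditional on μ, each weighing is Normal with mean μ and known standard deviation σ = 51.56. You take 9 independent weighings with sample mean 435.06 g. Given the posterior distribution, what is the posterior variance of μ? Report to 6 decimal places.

For Normal data with known variance σ², a Normal(μ₀, σ₀²) prior on μ is conjugate. Posterior precision = 1/σ₀² + n/σ²; posterior mean is the precision-weighted average of μ₀ and x̄.
σ₀² = 42.45² = 1802.0025, σ² = 51.56² = 2658.4336; σ² + n·σ₀² = 2658.4336 + 9·1802.0025 = 18876.4561.
Posterior precision = 1/σ₀² + n/σ² = 1/1802.0025 + 9/2658.4336 = (σ² + n·σ₀²)/(σ₀²σ²) = 18876.4561/(1802.0025·2658.4336); posterior variance σₙ² = σ₀²σ²/(σ² + n·σ₀²) = 1802.0025·2658.4336/18876.4561 = 253.781958.

253.781958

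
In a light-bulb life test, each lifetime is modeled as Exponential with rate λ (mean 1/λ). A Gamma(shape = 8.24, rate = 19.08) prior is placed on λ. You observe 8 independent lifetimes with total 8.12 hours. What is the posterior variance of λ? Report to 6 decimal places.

With a Gamma(shape α, rate β) prior on the exponential rate λ, the posterior after n observations with total T = Σxᵢ is Gamma(α+n, β+T).
Posterior: Gamma(8.24+8, 19.08+8.12) = Gamma(16.24, 27.20).
Var = α/β² = 0.021951.

0.021951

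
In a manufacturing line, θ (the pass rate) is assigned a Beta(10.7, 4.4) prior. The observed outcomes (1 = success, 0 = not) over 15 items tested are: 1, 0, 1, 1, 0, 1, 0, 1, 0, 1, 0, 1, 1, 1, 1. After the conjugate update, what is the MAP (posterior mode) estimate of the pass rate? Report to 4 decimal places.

0.7011

The Beta prior is conjugate to a Binomial/Bernoulli likelihood; the update adds successes to α and failures to β.
Posterior: Beta(α+k, β+n−k) = Beta(10.7+10, 4.4+5) = Beta(20.7, 9.4).
Mode of Beta(a,b) for a,b>1 is (a−1)/(a+b−2) = 19.7/28.1 = 0.7011.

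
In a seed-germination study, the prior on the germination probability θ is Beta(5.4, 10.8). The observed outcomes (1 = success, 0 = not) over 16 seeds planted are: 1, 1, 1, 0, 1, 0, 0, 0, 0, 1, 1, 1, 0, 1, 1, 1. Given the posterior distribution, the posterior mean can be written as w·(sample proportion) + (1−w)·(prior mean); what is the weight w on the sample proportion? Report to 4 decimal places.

The Beta prior is conjugate to a Binomial/Bernoulli likelihood; the update adds successes to α and failures to β.
Posterior mean = (α₀+k)/(α₀+β₀+n) = [n/(α₀+β₀+n)]·(k/n) + [(α₀+β₀)/(α₀+β₀+n)]·α₀/(α₀+β₀), so only n and the prior enter the weight.
The weight on the data is w = n/(α₀+β₀+n) = 16/(5.4+10.8+16) = 16/32.2 = 0.4969.

0.4969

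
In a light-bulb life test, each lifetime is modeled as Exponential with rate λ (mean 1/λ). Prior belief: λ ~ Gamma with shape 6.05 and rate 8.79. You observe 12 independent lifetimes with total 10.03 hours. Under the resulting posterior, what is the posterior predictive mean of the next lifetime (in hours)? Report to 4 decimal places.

1.1038

With a Gamma(shape α, rate β) prior on the exponential rate λ, the posterior after n observations with total T = Σxᵢ is Gamma(α+n, β+T).
Posterior: Gamma(6.05+12, 8.79+10.03) = Gamma(18.05, 18.82).
The predictive distribution for the next observation is Lomax; its mean is β/(α−1) = 18.82/17.05 = 1.1038.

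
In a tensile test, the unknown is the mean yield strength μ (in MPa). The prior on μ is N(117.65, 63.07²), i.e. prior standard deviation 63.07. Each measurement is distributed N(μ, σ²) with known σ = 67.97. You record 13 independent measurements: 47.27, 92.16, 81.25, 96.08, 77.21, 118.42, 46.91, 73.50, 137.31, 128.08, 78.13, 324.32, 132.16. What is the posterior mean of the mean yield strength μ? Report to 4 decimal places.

110.8251

For Normal data with known variance σ², a Normal(μ₀, σ₀²) prior on μ is conjugate. Posterior precision = 1/σ₀² + n/σ²; posterior mean is the precision-weighted average of μ₀ and x̄.
Σxᵢ = 47.27 + 92.16 + 81.25 + 96.08 + 77.21 + 118.42 + 46.91 + 73.50 + 137.31 + 128.08 + 78.13 + 324.32 + 132.16 = 1432.8, so n·x̄ = 1432.8.
σ₀² = 63.07² = 3977.8249, σ² = 67.97² = 4619.9209; σ² + n·σ₀² = 4619.9209 + 13·3977.8249 = 56331.6446.
Posterior mean = (μ₀/σ₀² + n·x̄/σ²)/(1/σ₀² + n/σ²) = (σ²·μ₀ + σ₀²·n·x̄)/(σ² + n·σ₀²) = (4619.9209·117.65 + 3977.8249·1432.8)/56331.6446 = 6242961.210605/56331.6446 = 110.8251.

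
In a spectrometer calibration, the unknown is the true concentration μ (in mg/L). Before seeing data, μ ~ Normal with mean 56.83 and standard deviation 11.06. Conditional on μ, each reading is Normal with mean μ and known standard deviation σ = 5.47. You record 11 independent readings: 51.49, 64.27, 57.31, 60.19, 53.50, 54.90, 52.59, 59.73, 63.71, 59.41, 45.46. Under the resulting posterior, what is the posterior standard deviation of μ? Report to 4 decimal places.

1.6312

For Normal data with known variance σ², a Normal(μ₀, σ₀²) prior on μ is conjugate. Posterior precision = 1/σ₀² + n/σ²; posterior mean is the precision-weighted average of μ₀ and x̄.
σ₀² = 11.06² = 122.3236, σ² = 5.47² = 29.9209; σ² + n·σ₀² = 29.9209 + 11·122.3236 = 1375.4805.
Posterior precision = 1/σ₀² + n/σ² = 1/122.3236 + 11/29.9209 = (σ² + n·σ₀²)/(σ₀²σ²) = 1375.4805/(122.3236·29.9209); posterior variance σₙ² = σ₀²σ²/(σ² + n·σ₀²) = 122.3236·29.9209/1375.4805 = 2.660912.
Posterior SD = √σₙ² = √(122.3236·29.9209/1375.4805) = 1.6312.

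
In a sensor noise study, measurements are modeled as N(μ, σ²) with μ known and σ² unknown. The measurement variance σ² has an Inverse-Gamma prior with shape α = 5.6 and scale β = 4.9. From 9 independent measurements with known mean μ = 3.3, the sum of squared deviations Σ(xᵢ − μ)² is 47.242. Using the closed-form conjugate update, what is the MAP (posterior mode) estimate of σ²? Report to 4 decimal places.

2.5695

With known mean μ and an Inverse-Gamma(α, β) prior on σ², the Normal likelihood is conjugate: posterior is Inv-Gamma(α + n/2, β + Σ(xᵢ−μ)²/2).
Posterior: Inv-Gamma(5.6 + 9/2, 4.9 + 47.242/2) = Inv-Gamma(10.10, 28.5210).
Mode = β/(α+1) = 28.5210/11.10 = 2.5695.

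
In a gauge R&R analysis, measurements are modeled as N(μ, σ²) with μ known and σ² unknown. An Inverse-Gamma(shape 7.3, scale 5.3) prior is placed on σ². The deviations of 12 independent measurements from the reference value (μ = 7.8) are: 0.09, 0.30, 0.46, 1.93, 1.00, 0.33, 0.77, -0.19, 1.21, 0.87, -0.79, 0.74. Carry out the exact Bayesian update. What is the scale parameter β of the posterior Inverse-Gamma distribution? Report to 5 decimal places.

9.88260

With known mean μ and an Inverse-Gamma(α, β) prior on σ², the Normal likelihood is conjugate: posterior is Inv-Gamma(α + n/2, β + Σ(xᵢ−μ)²/2).
Σ(xᵢ−μ)² = (0.09)² + (0.30)² + (0.46)² + (1.93)² + (1.00)² + (0.33)² + (0.77)² + (-0.19)² + (1.21)² + (0.87)² + (-0.79)² + (0.74)² = 9.1652.
Posterior: Inv-Gamma(7.3 + 12/2, 5.3 + 9.1652/2) = Inv-Gamma(13.30, 9.88260).
Posterior β = 9.88260.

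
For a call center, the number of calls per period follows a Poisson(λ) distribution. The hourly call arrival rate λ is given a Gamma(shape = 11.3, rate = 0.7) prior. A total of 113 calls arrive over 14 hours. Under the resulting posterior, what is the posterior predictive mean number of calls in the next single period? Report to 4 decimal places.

8.4558

With a Gamma(shape α, rate β) prior, the Poisson likelihood is conjugate: the posterior is Gamma(α + ΣXᵢ, β + n).
Posterior: Gamma(α+S, β+n) = Gamma(11.3+113, 0.7+14) = Gamma(124.3, 14.7).
The predictive distribution for one future period is NegBinom with mean α/β = 8.4558.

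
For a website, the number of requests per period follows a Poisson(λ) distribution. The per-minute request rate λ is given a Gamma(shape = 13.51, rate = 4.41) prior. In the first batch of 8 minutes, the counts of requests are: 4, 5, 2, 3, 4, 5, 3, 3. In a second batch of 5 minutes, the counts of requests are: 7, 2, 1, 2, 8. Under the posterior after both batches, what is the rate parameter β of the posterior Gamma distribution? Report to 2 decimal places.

With a Gamma(shape α, rate β) prior, the Poisson likelihood is conjugate: the posterior is Gamma(α + ΣXᵢ, β + n).
Batch 1: sum of counts S = 29 over n = 8 minutes.
After batch 1: Gamma(α+S, β+n) = Gamma(13.51+29, 4.41+8) = Gamma(42.51, 12.41).
Batch 2: sum of counts S = 20 over n = 5 minutes.
After batch 2: Gamma(α+S, β+n) = Gamma(42.51+20, 12.41+5) = Gamma(62.51, 17.41).
Posterior β = 17.41.

17.41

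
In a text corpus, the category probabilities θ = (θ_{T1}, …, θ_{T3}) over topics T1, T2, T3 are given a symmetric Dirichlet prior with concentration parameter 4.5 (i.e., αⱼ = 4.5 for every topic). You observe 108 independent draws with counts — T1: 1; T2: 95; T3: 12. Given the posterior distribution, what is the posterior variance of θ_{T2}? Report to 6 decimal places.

The Dirichlet prior is conjugate to the Multinomial likelihood: each posterior αⱼ = prior αⱼ + observed count nⱼ.
Posterior concentration: (5.5, 99.5, 16.5), total = 121.5.
Var[θ_j] = α_j(Σα−α_j)/((Σα)²(Σα+1)) = 99.5·22.0/(121.5²·122.5) = 0.001210.

0.001210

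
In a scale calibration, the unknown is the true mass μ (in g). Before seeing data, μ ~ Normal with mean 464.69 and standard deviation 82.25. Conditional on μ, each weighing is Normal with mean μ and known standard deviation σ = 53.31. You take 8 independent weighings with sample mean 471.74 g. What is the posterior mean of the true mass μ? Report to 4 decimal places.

471.3883

For Normal data with known variance σ², a Normal(μ₀, σ₀²) prior on μ is conjugate. Posterior precision = 1/σ₀² + n/σ²; posterior mean is the precision-weighted average of μ₀ and x̄.
n·x̄ = 8·471.74 = 3773.92.
σ₀² = 82.25² = 6765.0625, σ² = 53.31² = 2841.9561; σ² + n·σ₀² = 2841.9561 + 8·6765.0625 = 56962.4561.
Posterior mean = (μ₀/σ₀² + n·x̄/σ²)/(1/σ₀² + n/σ²) = (σ²·μ₀ + σ₀²·n·x̄)/(σ² + n·σ₀²) = (2841.9561·464.69 + 6765.0625·3773.92)/56962.4561 = 26851433.250109/56962.4561 = 471.3883.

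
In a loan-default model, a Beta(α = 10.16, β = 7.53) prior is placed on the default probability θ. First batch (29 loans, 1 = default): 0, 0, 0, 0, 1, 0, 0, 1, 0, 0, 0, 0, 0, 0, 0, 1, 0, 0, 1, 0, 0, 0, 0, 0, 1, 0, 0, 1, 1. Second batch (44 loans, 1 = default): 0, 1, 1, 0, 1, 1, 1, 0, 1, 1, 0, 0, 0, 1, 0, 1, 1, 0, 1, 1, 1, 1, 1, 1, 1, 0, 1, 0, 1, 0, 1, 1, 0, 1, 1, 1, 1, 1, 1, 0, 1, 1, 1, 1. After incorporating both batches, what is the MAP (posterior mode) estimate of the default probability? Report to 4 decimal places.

The Beta prior is conjugate to a Binomial/Bernoulli likelihood; the update adds successes to α and failures to β.
After batch 1: Beta(10.16+7, 7.53+22) = Beta(17.16, 29.53).
After batch 2: Beta(17.16+31, 29.53+13) = Beta(48.16, 42.53).
Mode of Beta(a,b) for a,b>1 is (a−1)/(a+b−2) = 47.16/88.69 = 0.5317.

0.5317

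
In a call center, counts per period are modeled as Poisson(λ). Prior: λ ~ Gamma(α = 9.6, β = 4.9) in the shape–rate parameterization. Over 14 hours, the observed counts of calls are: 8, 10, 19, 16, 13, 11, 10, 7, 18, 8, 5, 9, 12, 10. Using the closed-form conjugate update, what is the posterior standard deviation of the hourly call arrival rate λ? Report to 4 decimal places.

0.6809

With a Gamma(shape α, rate β) prior, the Poisson likelihood is conjugate: the posterior is Gamma(α + ΣXᵢ, β + n).
Sum of counts S = 156 over n = 14 hours.
Posterior: Gamma(α+S, β+n) = Gamma(9.6+156, 4.9+14) = Gamma(165.6, 18.9).
SD = √α/β = √165.6/18.9 = 0.6809.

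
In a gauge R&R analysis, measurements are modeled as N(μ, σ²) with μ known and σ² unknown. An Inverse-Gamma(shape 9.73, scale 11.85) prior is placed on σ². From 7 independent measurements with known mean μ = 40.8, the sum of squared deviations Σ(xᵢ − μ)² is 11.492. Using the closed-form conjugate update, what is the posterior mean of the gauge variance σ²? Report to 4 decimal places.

1.4388

With known mean μ and an Inverse-Gamma(α, β) prior on σ², the Normal likelihood is conjugate: posterior is Inv-Gamma(α + n/2, β + Σ(xᵢ−μ)²/2).
Posterior: Inv-Gamma(9.73 + 7/2, 11.85 + 11.492/2) = Inv-Gamma(13.23, 17.5960).
E[σ²|data] = β/(α−1) = 17.5960/12.23 = 1.4388.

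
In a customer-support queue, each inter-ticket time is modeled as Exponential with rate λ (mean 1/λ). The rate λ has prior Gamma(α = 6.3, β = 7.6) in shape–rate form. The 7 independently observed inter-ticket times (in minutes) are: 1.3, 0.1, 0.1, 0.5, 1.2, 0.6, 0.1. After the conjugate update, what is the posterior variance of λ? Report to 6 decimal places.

0.100567

With a Gamma(shape α, rate β) prior on the exponential rate λ, the posterior after n observations with total T = Σxᵢ is Gamma(α+n, β+T).
Sum of observations T = 3.9 minutes; n = 7.
Posterior: Gamma(6.3+7, 7.6+3.9) = Gamma(13.3, 11.5).
Var = α/β² = 0.100567.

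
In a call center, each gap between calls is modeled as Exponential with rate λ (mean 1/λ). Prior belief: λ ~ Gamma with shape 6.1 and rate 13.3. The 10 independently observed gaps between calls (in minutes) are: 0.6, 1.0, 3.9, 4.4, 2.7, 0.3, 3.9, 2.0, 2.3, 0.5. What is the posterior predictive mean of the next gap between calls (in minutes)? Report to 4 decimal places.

2.3113

With a Gamma(shape α, rate β) prior on the exponential rate λ, the posterior after n observations with total T = Σxᵢ is Gamma(α+n, β+T).
Sum of observations T = 21.6 minutes; n = 10.
Posterior: Gamma(6.1+10, 13.3+21.6) = Gamma(16.1, 34.9).
The predictive distribution for the next observation is Lomax; its mean is β/(α−1) = 34.9/15.1 = 2.3113.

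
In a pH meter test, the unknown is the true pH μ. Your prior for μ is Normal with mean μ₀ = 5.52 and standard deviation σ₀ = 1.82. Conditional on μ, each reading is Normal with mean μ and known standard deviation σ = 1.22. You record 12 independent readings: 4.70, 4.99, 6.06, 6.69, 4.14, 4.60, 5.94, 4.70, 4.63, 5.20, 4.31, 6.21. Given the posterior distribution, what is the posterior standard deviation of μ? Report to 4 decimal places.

For Normal data with known variance σ², a Normal(μ₀, σ₀²) prior on μ is conjugate. Posterior precision = 1/σ₀² + n/σ²; posterior mean is the precision-weighted average of μ₀ and x̄.
σ₀² = 1.82² = 3.3124, σ² = 1.22² = 1.4884; σ² + n·σ₀² = 1.4884 + 12·3.3124 = 41.2372.
Posterior precision = 1/σ₀² + n/σ² = 1/3.3124 + 12/1.4884 = (σ² + n·σ₀²)/(σ₀²σ²) = 41.2372/(3.3124·1.4884); posterior variance σₙ² = σ₀²σ²/(σ² + n·σ₀²) = 3.3124·1.4884/41.2372 = 0.119557.
Posterior SD = √σₙ² = √(3.3124·1.4884/41.2372) = 0.3458.

0.3458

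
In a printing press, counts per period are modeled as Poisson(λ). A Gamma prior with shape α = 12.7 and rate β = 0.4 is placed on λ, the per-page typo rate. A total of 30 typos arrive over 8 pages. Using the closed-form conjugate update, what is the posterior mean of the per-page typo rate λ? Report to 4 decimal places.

5.0833

With a Gamma(shape α, rate β) prior, the Poisson likelihood is conjugate: the posterior is Gamma(α + ΣXᵢ, β + n).
Posterior: Gamma(α+S, β+n) = Gamma(12.7+30, 0.4+8) = Gamma(42.7, 8.4).
Posterior mean = α/β = 42.7/8.4 = 5.0833.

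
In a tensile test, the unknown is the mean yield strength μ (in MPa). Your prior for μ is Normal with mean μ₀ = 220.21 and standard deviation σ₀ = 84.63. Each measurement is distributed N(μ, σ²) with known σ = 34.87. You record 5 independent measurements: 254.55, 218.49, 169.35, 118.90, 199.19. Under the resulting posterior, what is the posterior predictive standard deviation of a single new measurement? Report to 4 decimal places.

For Normal data with known variance σ², a Normal(μ₀, σ₀²) prior on μ is conjugate. Posterior precision = 1/σ₀² + n/σ²; posterior mean is the precision-weighted average of μ₀ and x̄.
σ₀² = 84.63² = 7162.2369, σ² = 34.87² = 1215.9169; σ² + n·σ₀² = 1215.9169 + 5·7162.2369 = 37027.1014.
Posterior precision = 1/σ₀² + n/σ² = 1/7162.2369 + 5/1215.9169 = (σ² + n·σ₀²)/(σ₀²σ²) = 37027.1014/(7162.2369·1215.9169); posterior variance σₙ² = σ₀²σ²/(σ² + n·σ₀²) = 7162.2369·1215.9169/37027.1014 = 235.197587.
Predictive variance for one new observation = σₙ² + σ² = 7162.2369·1215.9169/37027.1014 + 1215.9169 = σ²·(σ₀² + 37027.1014)/37027.1014 = 1215.9169·44189.3383/37027.1014 = 1451.114487; SD = √(1215.9169·44189.3383/37027.1014) = 38.0935.

38.0935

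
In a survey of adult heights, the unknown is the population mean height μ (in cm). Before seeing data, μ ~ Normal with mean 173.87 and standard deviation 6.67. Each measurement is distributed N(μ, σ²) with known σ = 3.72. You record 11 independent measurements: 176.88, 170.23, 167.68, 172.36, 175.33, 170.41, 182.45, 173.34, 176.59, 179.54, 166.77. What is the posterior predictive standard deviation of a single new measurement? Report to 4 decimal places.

3.8810

For Normal data with known variance σ², a Normal(μ₀, σ₀²) prior on μ is conjugate. Posterior precision = 1/σ₀² + n/σ²; posterior mean is the precision-weighted average of μ₀ and x̄.
σ₀² = 6.67² = 44.4889, σ² = 3.72² = 13.8384; σ² + n·σ₀² = 13.8384 + 11·44.4889 = 503.2163.
Posterior precision = 1/σ₀² + n/σ² = 1/44.4889 + 11/13.8384 = (σ² + n·σ₀²)/(σ₀²σ²) = 503.2163/(44.4889·13.8384); posterior variance σₙ² = σ₀²σ²/(σ² + n·σ₀²) = 44.4889·13.8384/503.2163 = 1.223440.
Predictive variance for one new observation = σₙ² + σ² = 44.4889·13.8384/503.2163 + 13.8384 = σ²·(σ₀² + 503.2163)/503.2163 = 13.8384·547.7052/503.2163 = 15.061840; SD = √(13.8384·547.7052/503.2163) = 3.8810.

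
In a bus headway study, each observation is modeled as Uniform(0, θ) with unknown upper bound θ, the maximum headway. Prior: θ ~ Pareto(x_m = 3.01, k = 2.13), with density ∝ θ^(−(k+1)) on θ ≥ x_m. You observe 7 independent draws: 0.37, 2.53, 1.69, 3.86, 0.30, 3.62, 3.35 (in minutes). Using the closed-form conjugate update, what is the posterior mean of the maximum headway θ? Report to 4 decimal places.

A Pareto(scale x_m, shape k) prior on the upper bound θ of Uniform(0, θ) is conjugate: posterior is Pareto(max(x_m, max xᵢ), k + n).
Sample maximum = 3.86; prior scale x_m = 3.01 → posterior scale = max = 3.86.
Posterior shape = 2.13 + 7 = 9.13.
E[θ|data] = k·x_m/(k−1) = 9.13·3.86/8.13 = 4.3348.

4.3348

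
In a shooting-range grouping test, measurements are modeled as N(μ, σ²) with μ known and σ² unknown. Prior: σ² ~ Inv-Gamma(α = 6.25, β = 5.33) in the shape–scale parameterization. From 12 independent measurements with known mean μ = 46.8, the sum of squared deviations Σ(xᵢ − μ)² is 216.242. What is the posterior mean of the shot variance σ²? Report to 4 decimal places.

With known mean μ and an Inverse-Gamma(α, β) prior on σ², the Normal likelihood is conjugate: posterior is Inv-Gamma(α + n/2, β + Σ(xᵢ−μ)²/2).
Posterior: Inv-Gamma(6.25 + 12/2, 5.33 + 216.242/2) = Inv-Gamma(12.25, 113.4510).
E[σ²|data] = β/(α−1) = 113.4510/11.25 = 10.0845.

10.0845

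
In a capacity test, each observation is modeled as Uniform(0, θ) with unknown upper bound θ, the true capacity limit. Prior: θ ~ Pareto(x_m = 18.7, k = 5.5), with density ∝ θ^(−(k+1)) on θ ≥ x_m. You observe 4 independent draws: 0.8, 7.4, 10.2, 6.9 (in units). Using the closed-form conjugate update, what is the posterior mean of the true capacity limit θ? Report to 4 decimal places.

A Pareto(scale x_m, shape k) prior on the upper bound θ of Uniform(0, θ) is conjugate: posterior is Pareto(max(x_m, max xᵢ), k + n).
Sample maximum = 10.2; prior scale x_m = 18.7 → posterior scale = max = 18.7.
Posterior shape = 5.5 + 4 = 9.5.
E[θ|data] = k·x_m/(k−1) = 9.5·18.7/8.5 = 20.9000.

20.9000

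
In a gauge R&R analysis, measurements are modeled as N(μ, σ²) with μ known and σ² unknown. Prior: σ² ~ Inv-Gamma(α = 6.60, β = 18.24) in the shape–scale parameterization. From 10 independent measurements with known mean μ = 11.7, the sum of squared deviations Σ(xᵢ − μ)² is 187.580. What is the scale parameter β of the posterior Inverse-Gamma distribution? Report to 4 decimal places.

With known mean μ and an Inverse-Gamma(α, β) prior on σ², the Normal likelihood is conjugate: posterior is Inv-Gamma(α + n/2, β + Σ(xᵢ−μ)²/2).
Posterior: Inv-Gamma(6.60 + 10/2, 18.24 + 187.580/2) = Inv-Gamma(11.60, 112.0300).
Posterior β = 112.0300.

112.0300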